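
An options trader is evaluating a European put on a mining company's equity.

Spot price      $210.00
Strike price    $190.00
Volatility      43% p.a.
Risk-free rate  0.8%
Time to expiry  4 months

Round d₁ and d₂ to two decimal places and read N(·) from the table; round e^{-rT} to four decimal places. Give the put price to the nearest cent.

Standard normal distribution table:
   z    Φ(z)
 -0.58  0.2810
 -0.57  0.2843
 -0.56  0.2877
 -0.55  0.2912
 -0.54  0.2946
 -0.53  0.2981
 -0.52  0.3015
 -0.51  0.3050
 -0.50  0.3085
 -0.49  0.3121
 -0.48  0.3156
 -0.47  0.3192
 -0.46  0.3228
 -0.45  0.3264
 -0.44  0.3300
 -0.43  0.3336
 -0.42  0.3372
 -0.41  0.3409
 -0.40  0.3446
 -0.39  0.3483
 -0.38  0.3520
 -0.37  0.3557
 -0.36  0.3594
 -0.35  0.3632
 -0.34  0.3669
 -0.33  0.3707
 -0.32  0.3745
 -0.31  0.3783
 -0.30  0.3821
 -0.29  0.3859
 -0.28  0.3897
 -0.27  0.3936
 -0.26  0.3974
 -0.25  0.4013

$11.26

σ√T = 0.43·√0.3333 = 0.2483
d₁ = [ln(210/190) + (0.008 + ½·0.43²)·0.3333] / (σ√T) = (0.1001 + 0.0335) / 0.2483 = 0.5380 ⇒ 0.54
d₂ = 0.5380 − 0.2483 = 0.2897 ⇒ 0.29
e^(−rT) = e^(−0.008·0.3333) = 0.9973
P = 190·0.9973·N(-0.29) − 210·N(-0.54) = 190·0.9973·0.3859 − 210·0.2946 = 73.1230 − 61.8660 = 11.2570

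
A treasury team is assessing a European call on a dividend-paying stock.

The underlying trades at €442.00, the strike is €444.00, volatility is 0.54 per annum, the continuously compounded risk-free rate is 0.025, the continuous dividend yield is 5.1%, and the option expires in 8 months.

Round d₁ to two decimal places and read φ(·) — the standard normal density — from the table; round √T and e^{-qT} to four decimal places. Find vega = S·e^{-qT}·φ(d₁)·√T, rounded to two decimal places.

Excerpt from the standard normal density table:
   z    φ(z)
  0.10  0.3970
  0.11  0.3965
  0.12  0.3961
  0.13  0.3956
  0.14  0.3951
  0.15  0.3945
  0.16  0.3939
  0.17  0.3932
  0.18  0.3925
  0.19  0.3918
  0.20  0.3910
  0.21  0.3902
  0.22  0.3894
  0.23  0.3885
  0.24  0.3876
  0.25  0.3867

σ√T = 0.54·√0.6667 = 0.4409
d₁ = [ln(442/444) + (0.025 − 0.051 + ½·0.54²)·0.6667] / (σ√T) = (-0.0045 + 0.0799) / 0.4409 = 0.1709 ⇒ 0.17
√T = √0.6667 = 0.8165
φ(d₁) = φ(0.17) = 0.3932
e^(−qT) = e^(−0.051·0.6667) = 0.9666
vega = S·e^(−qT)·φ(d₁)·√T = 442·0.9666·0.3932·0.8165 = 137.1636
(Call and put vega coincide under Black-Scholes.)

137.16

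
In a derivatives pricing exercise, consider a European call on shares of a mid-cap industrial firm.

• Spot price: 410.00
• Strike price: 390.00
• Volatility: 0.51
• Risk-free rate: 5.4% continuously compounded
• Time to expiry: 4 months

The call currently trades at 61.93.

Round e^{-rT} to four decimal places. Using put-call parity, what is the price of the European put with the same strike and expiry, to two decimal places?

34.99

exp(−rT) = exp(−0.054·0.3333) = 0.9822
Put-call parity: C − P = S − K·e^(−rT) = 410 − 390·0.9822 = 410 − 383.0580 = 26.9420
P = C − (C − P) = 61.93 − (26.9420) = 34.9880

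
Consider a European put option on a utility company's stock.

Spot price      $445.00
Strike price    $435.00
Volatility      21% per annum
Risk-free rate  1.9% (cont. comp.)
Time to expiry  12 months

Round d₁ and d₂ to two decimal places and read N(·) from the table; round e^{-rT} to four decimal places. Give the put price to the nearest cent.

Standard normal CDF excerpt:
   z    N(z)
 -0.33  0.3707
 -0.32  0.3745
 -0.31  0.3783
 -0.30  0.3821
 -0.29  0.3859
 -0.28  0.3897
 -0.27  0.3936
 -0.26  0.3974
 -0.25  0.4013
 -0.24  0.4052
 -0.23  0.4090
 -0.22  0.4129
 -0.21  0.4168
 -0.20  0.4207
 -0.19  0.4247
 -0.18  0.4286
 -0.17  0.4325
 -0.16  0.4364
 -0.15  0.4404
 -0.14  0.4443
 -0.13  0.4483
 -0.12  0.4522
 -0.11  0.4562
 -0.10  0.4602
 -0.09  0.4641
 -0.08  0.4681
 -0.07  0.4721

$28.05

σ√T = 0.21 × 1.0000 = 0.2100
ln(S/K) + (r + σ²/2)T = ln(445/435) + (0.019 + 0.21²/2)·1 = 0.0227 + 0.0410 = 0.0638
d₁ = 0.0638 / 0.2100 = 0.3037 ≈ 0.30
d₂ = d₁ − σ√T = 0.3037 − 0.2100 = 0.0937 ≈ 0.09
e^(−rT) = e^(−0.019·1) = 0.9812
P = 435·0.9812·N(-0.09) − 445·N(-0.30) = 435·0.9812·0.4641 − 445·0.3821 = 198.0881 − 170.0345 = 28.0536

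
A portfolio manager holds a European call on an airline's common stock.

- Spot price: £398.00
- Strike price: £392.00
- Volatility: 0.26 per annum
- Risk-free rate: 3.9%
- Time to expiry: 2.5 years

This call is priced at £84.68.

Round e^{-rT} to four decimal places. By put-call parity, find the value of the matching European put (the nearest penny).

£42.26

e^(−rT) = e^(−0.039·2.5) = 0.9071
Put-call parity: C − P = S − K·e^(−rT) = 398 − 392·0.9071 = 398 − 355.5832 = 42.4168
P = C − (C − P) = 84.68 − (42.4168) = 42.2632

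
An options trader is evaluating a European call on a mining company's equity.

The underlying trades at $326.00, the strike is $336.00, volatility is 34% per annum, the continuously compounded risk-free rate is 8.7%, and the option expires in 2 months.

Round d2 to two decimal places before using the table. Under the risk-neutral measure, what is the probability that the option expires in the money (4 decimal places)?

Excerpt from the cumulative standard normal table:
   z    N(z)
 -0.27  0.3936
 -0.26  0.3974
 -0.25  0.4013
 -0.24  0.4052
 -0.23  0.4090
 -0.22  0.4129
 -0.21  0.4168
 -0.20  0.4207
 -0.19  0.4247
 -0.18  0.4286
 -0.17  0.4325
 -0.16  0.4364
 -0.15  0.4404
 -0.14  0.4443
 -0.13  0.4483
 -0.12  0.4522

0.4286

T = 0.1667;  σ√T = 0.1388
ln(S/K) + (r + σ²/2)T = ln(326/336) + (0.087 + 0.34²/2)·0.1667 = -0.0302 + 0.0241 = -0.0061
d₁ = -0.0061 / 0.1388 = -0.0438 ⇒ -0.04
d₂ = d₁ − σ√T = -0.0438 − 0.1388 = -0.1826 ⇒ -0.18
Risk-neutral Pr[S_T > K] = N(d₂) = N(-0.18) = 0.4286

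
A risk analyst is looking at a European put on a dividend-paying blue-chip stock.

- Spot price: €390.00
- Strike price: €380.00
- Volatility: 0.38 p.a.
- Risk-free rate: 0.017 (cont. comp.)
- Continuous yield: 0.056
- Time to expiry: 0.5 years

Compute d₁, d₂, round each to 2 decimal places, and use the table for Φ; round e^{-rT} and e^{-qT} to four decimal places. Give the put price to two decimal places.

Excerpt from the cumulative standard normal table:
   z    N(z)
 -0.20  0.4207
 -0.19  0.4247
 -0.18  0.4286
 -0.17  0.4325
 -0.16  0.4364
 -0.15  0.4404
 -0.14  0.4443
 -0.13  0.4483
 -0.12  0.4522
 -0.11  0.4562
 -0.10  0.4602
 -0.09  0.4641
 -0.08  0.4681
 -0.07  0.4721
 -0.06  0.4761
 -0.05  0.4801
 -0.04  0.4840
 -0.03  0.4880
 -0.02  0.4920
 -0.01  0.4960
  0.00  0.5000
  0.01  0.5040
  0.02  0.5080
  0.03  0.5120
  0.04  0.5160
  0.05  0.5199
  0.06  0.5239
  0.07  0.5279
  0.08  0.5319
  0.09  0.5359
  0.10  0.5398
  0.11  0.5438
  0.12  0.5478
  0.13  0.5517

€39.39

T = 0.5;  σ√T = 0.2687
ln(S/K) + (r − q + σ²/2)T = ln(390/380) + (0.017 − 0.056 + 0.38²/2)·0.5 = 0.0260 + 0.0166 = 0.0426
d₁ = 0.0426 / 0.2687 = 0.1584 → 0.16
d₂ = d₁ − σ√T = 0.1584 − 0.2687 = -0.1103 → -0.11
e^(−qT) = e^(−0.056·0.5) = 0.9724;  e^(−rT) = e^(−0.017·0.5) = 0.9915
P = 380·0.9915·N(0.11) − 390·0.9724·N(-0.16) = 380·0.9915·0.5438 − 390·0.9724·0.4364 = 204.8875 − 165.4986 = 39.3889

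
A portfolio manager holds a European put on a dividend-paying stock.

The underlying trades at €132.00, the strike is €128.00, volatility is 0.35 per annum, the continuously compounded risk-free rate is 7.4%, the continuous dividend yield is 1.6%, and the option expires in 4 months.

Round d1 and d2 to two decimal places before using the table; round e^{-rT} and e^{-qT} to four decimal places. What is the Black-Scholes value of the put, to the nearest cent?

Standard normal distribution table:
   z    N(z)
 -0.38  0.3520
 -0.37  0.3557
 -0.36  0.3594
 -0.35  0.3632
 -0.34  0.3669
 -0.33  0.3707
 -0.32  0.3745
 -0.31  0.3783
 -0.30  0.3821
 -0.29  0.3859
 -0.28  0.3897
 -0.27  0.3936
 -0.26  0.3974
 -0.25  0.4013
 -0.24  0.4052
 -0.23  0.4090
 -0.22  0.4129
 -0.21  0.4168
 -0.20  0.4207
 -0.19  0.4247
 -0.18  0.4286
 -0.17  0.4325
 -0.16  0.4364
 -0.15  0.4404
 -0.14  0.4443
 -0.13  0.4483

σ√T = 0.35 × 0.5774 = 0.2021
ln(S/K) + (r − q + σ²/2)T = ln(132/128) + (0.074 − 0.016 + 0.35²/2)·0.3333 = 0.0308 + 0.0397 = 0.0705
d₁ = 0.0705 / 0.2021 = 0.3490 ⇒ 0.35
d₂ = d₁ − σ√T = 0.3490 − 0.2021 = 0.1469 ⇒ 0.15
e^(−qT) = e^(−0.016·0.3333) = 0.9947;  e^(−rT) = e^(−0.074·0.3333) = 0.9756
N(−d₂) = N(-0.15) = 0.4404;  N(−d₁) = N(-0.35) = 0.3632
P = 128·0.9756·0.4404 − 132·0.9947·0.3632 = 54.9957 − 47.6883 = 7.3074

€7.31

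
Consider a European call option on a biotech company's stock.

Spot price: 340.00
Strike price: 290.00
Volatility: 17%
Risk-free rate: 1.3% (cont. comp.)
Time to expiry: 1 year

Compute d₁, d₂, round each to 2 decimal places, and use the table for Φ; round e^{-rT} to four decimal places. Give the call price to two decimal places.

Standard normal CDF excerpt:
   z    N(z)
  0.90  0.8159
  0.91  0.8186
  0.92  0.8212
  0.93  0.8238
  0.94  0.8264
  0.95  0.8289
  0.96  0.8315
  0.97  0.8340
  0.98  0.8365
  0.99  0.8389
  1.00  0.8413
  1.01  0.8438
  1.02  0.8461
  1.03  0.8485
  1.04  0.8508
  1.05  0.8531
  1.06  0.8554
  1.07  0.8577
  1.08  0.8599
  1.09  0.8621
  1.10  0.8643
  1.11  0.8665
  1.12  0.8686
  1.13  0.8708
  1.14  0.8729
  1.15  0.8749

58.04

σ√T = 0.17 × 1.0000 = 0.1700
d₁ = [ln(340/290) + (0.013 + ½·0.17²)·1] / (σ√T) = (0.1591 + 0.0275) / 0.1700 = 1.0971 ≈ 1.10
d₂ = 1.0971 − 0.1700 = 0.9271 ≈ 0.93
exp(−rT) = exp(−0.013·1) = 0.9871
N(d₁) = N(1.10) = 0.8643;  N(d₂) = N(0.93) = 0.8238
C = 340·0.8643 − 290·0.9871·0.8238 = 293.8620 − 235.8202 = 58.0418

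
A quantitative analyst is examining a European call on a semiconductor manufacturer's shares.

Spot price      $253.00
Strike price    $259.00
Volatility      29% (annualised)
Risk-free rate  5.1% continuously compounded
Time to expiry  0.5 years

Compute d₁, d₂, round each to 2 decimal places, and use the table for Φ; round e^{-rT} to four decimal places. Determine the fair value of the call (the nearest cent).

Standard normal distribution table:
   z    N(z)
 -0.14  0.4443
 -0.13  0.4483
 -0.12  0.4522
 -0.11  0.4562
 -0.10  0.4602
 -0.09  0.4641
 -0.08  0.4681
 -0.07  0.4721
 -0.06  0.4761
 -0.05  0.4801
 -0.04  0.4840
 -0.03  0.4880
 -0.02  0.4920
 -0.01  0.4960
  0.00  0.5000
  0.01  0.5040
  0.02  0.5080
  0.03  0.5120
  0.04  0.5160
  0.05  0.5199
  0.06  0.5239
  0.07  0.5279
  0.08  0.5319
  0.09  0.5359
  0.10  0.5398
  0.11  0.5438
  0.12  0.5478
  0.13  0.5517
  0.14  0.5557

$20.41

σ√T = 0.29·√0.5 = 0.2051
d₁ = [ln(253/259) + (0.051 + 0.29²/2)·0.5] / 0.2051 = [-0.0234 + 0.0465] / 0.2051 = 0.1126 → 0.11
d₂ = d₁ − σ√T = 0.1126 − 0.2051 = -0.0925 → -0.09
exp(−rT) = exp(−0.051·0.5) = 0.9748
N(d₁) = N(0.11) = 0.5438;  N(d₂) = N(-0.09) = 0.4641
C = 253·0.5438 − 259·0.9748·0.4641 = 137.5814 − 117.1728 = 20.4086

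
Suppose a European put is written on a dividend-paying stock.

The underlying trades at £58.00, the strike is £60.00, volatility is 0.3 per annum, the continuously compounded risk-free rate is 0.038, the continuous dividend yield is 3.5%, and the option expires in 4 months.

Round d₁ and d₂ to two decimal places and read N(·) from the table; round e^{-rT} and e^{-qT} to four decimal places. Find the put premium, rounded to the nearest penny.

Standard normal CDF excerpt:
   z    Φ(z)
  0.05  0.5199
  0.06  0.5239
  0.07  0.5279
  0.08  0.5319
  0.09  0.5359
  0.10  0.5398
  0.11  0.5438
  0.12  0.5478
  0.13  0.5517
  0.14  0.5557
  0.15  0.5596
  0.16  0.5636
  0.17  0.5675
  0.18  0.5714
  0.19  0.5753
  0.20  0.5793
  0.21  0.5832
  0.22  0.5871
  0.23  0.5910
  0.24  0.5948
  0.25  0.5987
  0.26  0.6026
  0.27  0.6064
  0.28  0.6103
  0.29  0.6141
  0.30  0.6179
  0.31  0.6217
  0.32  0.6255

£5.21

σ√T = 0.3 × 0.5774 = 0.1732
d₁ = [ln(58/60) + (0.038 − 0.035 + 0.3²/2)·0.3333] / 0.1732 = [-0.0339 + 0.0160] / 0.1732 = -0.1034 which rounds to -0.10
d₂ = d₁ − σ√T = -0.1034 − 0.1732 = -0.2766 which rounds to -0.28
exp(−qT) = exp(−0.035·0.3333) = 0.9884;  exp(−rT) = exp(−0.038·0.3333) = 0.9874
N(−d₂) = N(0.28) = 0.6103;  N(−d₁) = N(0.10) = 0.5398
P = 60·0.9874·0.6103 − 58·0.9884·0.5398 = 36.1566 − 30.9452 = 5.2114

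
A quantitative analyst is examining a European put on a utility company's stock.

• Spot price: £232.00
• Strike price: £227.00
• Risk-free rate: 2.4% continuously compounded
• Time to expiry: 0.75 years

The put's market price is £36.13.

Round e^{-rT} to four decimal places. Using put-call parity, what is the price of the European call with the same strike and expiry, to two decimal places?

£45.17

exp(−rT) = exp(−0.024·0.75) = 0.9822
Put-call parity: C − P = S − K·e^(−rT) = 232 − 227·0.9822 = 232 − 222.9594 = 9.0406
C = P + (C − P) = 36.13 + (9.0406) = 45.1706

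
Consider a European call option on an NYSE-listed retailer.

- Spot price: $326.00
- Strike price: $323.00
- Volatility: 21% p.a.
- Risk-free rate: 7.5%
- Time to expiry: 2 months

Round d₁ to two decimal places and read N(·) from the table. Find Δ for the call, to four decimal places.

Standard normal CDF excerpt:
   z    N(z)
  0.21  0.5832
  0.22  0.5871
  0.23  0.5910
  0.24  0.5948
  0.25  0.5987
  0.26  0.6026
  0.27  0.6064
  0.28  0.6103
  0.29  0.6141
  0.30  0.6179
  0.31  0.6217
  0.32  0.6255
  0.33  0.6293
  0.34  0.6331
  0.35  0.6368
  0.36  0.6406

0.6179

σ√T = 0.21·√0.1667 = 0.0857
ln(S/K) + (r + σ²/2)T = ln(326/323) + (0.075 + 0.21²/2)·0.1667 = 0.0092 + 0.0162 = 0.0254
d₁ = 0.0254 / 0.0857 = 0.2965 which rounds to 0.30
N(d₁) = N(0.30) = 0.6179
Δ_call = N(d₁) = 0.6179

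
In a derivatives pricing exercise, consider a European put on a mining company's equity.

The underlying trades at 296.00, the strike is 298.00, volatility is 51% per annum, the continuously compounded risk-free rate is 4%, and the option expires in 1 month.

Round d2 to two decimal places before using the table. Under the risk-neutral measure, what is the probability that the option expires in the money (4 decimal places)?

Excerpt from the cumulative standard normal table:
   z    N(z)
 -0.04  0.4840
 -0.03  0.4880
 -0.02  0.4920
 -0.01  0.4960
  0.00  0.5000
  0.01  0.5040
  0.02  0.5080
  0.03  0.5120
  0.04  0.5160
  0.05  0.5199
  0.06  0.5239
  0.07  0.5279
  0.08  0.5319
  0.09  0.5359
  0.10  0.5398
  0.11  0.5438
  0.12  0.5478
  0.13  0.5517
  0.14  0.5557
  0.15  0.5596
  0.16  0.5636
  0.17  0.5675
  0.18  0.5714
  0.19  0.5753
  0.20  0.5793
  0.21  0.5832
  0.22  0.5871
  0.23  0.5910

σ√T = 0.51·√0.08333 = 0.1472
d₁ = [ln(296/298) + (0.04 + 0.51²/2)·0.08333] / 0.1472 = [-0.0067 + 0.0142] / 0.1472 = 0.0505 ≈ 0.05
d₂ = d₁ − σ√T = 0.0505 − 0.1472 = -0.0967 ≈ -0.10
Risk-neutral Pr[S_T < K] = N(−d₂) = N(0.10) = 0.5398

0.5398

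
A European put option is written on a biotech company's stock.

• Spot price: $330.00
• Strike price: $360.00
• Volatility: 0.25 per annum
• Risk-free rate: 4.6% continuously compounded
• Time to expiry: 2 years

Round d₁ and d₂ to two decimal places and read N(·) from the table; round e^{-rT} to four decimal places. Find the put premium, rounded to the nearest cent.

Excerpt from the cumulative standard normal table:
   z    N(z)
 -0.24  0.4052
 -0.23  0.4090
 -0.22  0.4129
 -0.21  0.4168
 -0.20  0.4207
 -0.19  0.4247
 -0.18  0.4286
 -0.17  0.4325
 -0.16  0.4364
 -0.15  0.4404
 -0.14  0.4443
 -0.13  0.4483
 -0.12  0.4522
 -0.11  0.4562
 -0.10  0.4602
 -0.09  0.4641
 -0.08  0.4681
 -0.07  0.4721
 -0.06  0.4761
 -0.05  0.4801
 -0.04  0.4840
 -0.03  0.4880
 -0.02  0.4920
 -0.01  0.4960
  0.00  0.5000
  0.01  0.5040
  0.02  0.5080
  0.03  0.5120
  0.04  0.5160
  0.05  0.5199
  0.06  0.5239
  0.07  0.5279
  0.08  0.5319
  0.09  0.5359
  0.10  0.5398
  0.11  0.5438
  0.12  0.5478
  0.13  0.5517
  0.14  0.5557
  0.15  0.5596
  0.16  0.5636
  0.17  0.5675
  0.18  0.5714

$44.91

σ√T = 0.25·√2 = 0.3536
ln(S/K) + (r + σ²/2)T = ln(330/360) + (0.046 + 0.25²/2)·2 = -0.0870 + 0.1545 = 0.0675
d₁ = 0.0675 / 0.3536 = 0.1909 ⇒ 0.19
d₂ = d₁ − σ√T = 0.1909 − 0.3536 = -0.1627 ⇒ -0.16
exp(−rT) = exp(−0.046·2) = 0.9121
N(−d₂) = N(0.16) = 0.5636;  N(−d₁) = N(-0.19) = 0.4247
P = 360·0.9121·0.5636 − 330·0.4247 = 185.0614 − 140.1510 = 44.9104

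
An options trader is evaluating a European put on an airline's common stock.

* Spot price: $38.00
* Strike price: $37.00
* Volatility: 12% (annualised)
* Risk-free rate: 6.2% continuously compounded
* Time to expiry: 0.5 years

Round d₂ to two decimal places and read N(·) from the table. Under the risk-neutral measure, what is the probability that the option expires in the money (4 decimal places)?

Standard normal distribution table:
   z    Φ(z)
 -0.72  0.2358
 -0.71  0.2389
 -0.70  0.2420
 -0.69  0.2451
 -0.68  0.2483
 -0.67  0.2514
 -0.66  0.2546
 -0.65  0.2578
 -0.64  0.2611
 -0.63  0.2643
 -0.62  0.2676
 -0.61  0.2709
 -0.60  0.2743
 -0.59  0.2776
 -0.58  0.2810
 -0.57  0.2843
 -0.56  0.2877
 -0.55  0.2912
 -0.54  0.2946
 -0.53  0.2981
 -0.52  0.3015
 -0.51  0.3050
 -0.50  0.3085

0.2611

σ√T = 0.12 × 0.7071 = 0.0849
ln(S/K) + (r + σ²/2)T = ln(38/37) + (0.062 + 0.12²/2)·0.5 = 0.0267 + 0.0346 = 0.0613
d₁ = 0.0613 / 0.0849 = 0.7221 → 0.72
d₂ = d₁ − σ√T = 0.7221 − 0.0849 = 0.6372 → 0.64
Pr(exercise) under Q = N(−d₂) = N(-0.64) = 0.2611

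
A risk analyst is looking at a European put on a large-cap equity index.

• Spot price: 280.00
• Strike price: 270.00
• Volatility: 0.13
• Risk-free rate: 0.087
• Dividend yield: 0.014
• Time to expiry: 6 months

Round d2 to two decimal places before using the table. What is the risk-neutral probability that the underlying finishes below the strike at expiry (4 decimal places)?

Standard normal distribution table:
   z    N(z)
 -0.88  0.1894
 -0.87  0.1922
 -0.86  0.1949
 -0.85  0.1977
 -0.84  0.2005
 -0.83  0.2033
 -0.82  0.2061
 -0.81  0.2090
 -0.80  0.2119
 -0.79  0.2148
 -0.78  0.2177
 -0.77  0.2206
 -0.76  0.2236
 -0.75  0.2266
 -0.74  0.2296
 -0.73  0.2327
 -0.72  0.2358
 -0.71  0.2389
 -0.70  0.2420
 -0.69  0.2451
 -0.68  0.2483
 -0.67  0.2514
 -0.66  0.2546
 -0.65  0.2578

σ√T = 0.13·√0.5 = 0.0919
d₁ = [ln(280/270) + (0.087 − 0.014 + 0.13²/2)·0.5] / 0.0919 = [0.0364 + 0.0407] / 0.0919 = 0.8387 ⇒ 0.84
d₂ = d₁ − σ√T = 0.8387 − 0.0919 = 0.7467 ⇒ 0.75
Pr(exercise) under Q = N(−d₂) = N(-0.75) = 0.2266

0.2266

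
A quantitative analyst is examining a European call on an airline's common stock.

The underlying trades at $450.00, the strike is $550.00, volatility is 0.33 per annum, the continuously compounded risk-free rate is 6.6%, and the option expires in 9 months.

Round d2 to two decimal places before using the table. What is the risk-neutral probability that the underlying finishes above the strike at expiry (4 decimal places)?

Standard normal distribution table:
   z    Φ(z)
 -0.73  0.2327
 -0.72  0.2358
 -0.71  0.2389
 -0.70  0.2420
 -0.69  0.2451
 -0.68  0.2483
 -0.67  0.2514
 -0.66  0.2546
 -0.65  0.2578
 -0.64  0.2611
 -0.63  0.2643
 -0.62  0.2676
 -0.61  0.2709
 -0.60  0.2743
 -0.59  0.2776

T = 0.75;  σ√T = 0.2858
d₁ = [ln(450/550) + (0.066 + 0.33²/2)·0.75] / 0.2858 = [-0.2007 + 0.0903] / 0.2858 = -0.3861 ≈ -0.39
d₂ = d₁ − σ√T = -0.3861 − 0.2858 = -0.6719 ≈ -0.67
Pr(exercise) under Q = N(d₂) = 0.2514

0.2514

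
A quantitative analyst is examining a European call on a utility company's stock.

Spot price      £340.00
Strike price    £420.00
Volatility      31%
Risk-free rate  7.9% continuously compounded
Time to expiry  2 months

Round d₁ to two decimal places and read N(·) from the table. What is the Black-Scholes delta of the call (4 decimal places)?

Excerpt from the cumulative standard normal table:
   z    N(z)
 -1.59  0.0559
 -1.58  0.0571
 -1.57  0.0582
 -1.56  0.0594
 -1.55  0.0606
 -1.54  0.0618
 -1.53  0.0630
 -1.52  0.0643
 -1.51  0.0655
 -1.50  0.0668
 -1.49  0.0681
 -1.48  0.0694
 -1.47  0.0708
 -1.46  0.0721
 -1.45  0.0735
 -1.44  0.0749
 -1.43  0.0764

0.0668

T = 0.1667;  σ√T = 0.1266
ln(S/K) + (r + σ²/2)T = ln(340/420) + (0.079 + 0.31²/2)·0.1667 = -0.2113 + 0.0212 = -0.1901
d₁ = -0.1901 / 0.1266 = -1.5024 → -1.50
N(d₁) = N(-1.50) = 0.0668
Δ_call = N(d₁) = 0.0668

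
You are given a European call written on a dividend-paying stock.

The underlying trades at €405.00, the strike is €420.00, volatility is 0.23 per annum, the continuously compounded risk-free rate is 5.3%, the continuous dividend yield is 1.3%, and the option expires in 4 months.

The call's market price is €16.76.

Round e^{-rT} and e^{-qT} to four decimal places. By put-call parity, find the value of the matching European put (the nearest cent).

€26.15

e^(−qT) = e^(−0.013·0.3333) = 0.9957;  e^(−rT) = e^(−0.053·0.3333) = 0.9825
Put-call parity: C − P = S·e^(−qT) − K·e^(−rT) = 405·0.9957 − 420·0.9825 = 403.2585 − 412.6500 = -9.3915
P = C − (C − P) = 16.76 − (-9.3915) = 26.1515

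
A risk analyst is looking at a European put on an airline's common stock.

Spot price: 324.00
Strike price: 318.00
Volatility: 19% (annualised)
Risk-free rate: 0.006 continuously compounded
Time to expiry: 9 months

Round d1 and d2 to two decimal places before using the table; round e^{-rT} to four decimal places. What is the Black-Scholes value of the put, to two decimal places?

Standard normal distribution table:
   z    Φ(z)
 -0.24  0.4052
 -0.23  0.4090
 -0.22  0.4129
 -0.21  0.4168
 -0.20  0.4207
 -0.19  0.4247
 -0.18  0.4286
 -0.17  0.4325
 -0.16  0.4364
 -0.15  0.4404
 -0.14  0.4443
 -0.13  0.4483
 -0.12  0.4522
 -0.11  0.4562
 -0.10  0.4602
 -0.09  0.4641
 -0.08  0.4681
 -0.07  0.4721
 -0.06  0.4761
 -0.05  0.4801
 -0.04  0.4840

16.94

T = 0.75;  σ√T = 0.1645
d₁ = [ln(324/318) + (0.006 + 0.19²/2)·0.75] / 0.1645 = [0.0187 + 0.0180] / 0.1645 = 0.2232 ⇒ 0.22
d₂ = d₁ − σ√T = 0.2232 − 0.1645 = 0.0587 ⇒ 0.06
exp(−rT) = exp(−0.006·0.75) = 0.9955
N(−d₂) = N(-0.06) = 0.4761;  N(−d₁) = N(-0.22) = 0.4129
P = 318·0.9955·0.4761 − 324·0.4129 = 150.7185 − 133.7796 = 16.9389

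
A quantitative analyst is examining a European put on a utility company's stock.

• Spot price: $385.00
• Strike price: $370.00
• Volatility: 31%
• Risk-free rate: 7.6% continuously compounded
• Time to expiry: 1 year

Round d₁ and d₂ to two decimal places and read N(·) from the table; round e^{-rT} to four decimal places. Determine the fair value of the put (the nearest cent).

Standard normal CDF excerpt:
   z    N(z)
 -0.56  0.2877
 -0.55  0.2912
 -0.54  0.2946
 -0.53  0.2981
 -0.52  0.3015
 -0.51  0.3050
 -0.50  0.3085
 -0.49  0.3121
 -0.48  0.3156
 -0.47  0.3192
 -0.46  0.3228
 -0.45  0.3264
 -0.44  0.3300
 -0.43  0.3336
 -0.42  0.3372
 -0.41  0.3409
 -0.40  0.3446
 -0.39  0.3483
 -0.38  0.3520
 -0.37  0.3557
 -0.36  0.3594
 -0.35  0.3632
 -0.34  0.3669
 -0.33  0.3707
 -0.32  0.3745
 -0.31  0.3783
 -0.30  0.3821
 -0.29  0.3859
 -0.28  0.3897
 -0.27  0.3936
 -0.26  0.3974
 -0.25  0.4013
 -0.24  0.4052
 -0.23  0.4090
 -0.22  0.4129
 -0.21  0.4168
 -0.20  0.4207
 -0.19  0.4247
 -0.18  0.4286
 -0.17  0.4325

$26.82

σ√T = 0.31·√1 = 0.3100
d₁ = [ln(385/370) + (0.076 + ½·0.31²)·1] / (σ√T) = (0.0397 + 0.1240) / 0.3100 = 0.5284 → 0.53
d₂ = 0.5284 − 0.3100 = 0.2184 → 0.22
exp(−rT) = exp(−0.076·1) = 0.9268
N(−d₂) = N(-0.22) = 0.4129;  N(−d₁) = N(-0.53) = 0.2981
P = 370·0.9268·0.4129 − 385·0.2981 = 141.5900 − 114.7685 = 26.8215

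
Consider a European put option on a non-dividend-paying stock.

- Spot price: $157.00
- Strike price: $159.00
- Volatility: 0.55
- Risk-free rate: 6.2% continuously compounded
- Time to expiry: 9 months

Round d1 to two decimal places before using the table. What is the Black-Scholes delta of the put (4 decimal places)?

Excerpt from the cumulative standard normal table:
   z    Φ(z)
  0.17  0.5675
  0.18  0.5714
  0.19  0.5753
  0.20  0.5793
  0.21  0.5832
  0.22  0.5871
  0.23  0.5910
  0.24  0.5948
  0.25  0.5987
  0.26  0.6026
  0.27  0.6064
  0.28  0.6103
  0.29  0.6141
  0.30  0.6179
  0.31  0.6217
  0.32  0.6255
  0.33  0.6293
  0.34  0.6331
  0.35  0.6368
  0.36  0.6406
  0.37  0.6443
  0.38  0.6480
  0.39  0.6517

-0.3783

σ√T = 0.55 × 0.8660 = 0.4763
d₁ = [ln(157/159) + (0.062 + ½·0.55²)·0.75] / (σ√T) = (-0.0127 + 0.1599) / 0.4763 = 0.3092 ⇒ 0.31
N(d₁) = N(0.31) = 0.6217
Δ_put = N(d₁) − 1 = 0.6217 − 1 = -0.3783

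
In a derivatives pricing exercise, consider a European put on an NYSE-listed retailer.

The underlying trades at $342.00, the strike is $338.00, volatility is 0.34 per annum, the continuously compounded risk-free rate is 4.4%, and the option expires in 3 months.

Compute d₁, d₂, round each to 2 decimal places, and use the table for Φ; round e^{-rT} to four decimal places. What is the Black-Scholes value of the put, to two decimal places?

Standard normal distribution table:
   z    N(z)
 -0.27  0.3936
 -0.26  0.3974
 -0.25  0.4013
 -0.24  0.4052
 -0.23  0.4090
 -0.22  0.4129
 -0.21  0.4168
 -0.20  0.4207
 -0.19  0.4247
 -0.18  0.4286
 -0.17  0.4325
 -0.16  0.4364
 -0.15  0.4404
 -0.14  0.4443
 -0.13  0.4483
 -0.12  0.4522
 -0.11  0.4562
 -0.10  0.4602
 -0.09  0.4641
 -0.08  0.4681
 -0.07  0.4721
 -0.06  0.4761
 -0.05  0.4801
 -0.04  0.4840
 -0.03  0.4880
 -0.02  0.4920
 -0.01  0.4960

$19.29

T = 0.25;  σ√T = 0.1700
d₁ = [ln(342/338) + (0.044 + ½·0.34²)·0.25] / (σ√T) = (0.0118 + 0.0255) / 0.1700 = 0.2189 which rounds to 0.22
d₂ = 0.2189 − 0.1700 = 0.0489 which rounds to 0.05
exp(−rT) = exp(−0.044·0.25) = 0.9891
N(−d₂) = N(-0.05) = 0.4801;  N(−d₁) = N(-0.22) = 0.4129
P = 338·0.9891·0.4801 − 342·0.4129 = 160.5050 − 141.2118 = 19.2932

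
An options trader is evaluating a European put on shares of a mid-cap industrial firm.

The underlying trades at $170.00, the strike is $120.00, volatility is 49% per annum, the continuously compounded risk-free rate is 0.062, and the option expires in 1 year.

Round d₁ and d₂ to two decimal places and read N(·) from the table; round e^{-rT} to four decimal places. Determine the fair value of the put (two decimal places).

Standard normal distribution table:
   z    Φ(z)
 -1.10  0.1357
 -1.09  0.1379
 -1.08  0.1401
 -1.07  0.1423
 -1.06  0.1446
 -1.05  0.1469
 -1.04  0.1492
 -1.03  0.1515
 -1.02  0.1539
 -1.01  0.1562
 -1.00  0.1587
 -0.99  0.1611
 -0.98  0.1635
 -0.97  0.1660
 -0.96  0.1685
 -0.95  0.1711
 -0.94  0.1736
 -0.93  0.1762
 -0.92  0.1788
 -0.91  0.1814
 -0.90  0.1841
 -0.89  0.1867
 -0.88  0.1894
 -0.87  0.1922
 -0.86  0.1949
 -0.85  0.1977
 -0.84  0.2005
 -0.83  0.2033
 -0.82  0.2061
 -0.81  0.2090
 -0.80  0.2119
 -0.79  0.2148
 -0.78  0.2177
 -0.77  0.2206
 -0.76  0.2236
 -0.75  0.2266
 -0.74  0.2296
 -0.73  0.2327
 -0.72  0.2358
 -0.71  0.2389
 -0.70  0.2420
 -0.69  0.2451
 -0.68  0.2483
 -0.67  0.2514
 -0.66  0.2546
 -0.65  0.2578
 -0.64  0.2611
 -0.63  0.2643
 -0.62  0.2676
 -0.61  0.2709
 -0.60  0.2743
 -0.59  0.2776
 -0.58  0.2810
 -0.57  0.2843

$7.49

σ√T = 0.49 × 1.0000 = 0.4900
d₁ = [ln(170/120) + (0.062 + 0.49²/2)·1] / 0.4900 = [0.3483 + 0.1820] / 0.4900 = 1.0824 which rounds to 1.08
d₂ = d₁ − σ√T = 1.0824 − 0.4900 = 0.5924 which rounds to 0.59
exp(−rT) = exp(−0.062·1) = 0.9399
N(−d₂) = N(-0.59) = 0.2776;  N(−d₁) = N(-1.08) = 0.1401
P = 120·0.9399·0.2776 − 170·0.1401 = 31.3099 − 23.8170 = 7.4929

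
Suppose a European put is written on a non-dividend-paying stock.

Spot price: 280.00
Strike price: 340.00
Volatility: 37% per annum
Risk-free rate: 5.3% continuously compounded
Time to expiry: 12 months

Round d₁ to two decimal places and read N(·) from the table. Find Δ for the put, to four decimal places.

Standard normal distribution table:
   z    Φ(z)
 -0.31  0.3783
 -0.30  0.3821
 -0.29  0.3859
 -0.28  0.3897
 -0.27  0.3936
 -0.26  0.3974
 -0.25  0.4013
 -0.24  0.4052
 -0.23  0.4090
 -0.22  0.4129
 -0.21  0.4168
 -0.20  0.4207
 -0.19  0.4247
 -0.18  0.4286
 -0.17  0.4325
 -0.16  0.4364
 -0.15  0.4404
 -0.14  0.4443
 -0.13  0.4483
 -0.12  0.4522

-0.5793

σ√T = 0.37 × 1.0000 = 0.3700
d₁ = [ln(280/340) + (0.053 + ½·0.37²)·1] / (σ√T) = (-0.1942 + 0.1215) / 0.3700 = -0.1965 which rounds to -0.20
N(d₁) = N(-0.20) = 0.4207
Δ_put = N(d₁) − 1 = 0.4207 − 1 = -0.5793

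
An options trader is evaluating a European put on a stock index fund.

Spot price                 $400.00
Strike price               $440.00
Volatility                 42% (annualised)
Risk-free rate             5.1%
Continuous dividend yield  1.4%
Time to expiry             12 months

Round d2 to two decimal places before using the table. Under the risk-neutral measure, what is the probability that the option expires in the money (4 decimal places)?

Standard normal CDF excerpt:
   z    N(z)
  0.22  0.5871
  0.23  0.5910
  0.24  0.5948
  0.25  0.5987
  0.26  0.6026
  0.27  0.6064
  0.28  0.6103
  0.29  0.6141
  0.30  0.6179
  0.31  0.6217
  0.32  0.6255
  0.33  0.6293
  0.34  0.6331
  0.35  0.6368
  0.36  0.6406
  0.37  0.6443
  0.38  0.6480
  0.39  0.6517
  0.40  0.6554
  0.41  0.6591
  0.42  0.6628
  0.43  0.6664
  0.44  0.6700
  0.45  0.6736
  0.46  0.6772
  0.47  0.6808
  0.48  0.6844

T = 1;  σ√T = 0.4200
d₁ = [ln(400/440) + (0.051 − 0.014 + ½·0.42²)·1] / (σ√T) = (-0.0953 + 0.1252) / 0.4200 = 0.0712 → 0.07
d₂ = 0.0712 − 0.4200 = -0.3488 → -0.35
Risk-neutral Pr[S_T < K] = N(−d₂) = N(0.35) = 0.6368

0.6368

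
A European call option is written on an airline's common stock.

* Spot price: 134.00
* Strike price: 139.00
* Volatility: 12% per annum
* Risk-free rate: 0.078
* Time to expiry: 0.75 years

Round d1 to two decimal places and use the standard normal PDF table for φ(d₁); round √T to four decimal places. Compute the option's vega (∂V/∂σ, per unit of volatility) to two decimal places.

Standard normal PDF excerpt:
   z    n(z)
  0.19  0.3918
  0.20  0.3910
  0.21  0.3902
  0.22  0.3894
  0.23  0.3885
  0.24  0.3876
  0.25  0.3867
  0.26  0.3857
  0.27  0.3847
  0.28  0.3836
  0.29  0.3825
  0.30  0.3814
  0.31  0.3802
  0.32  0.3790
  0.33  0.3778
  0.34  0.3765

44.76

T = 0.75;  σ√T = 0.1039
d₁ = [ln(134/139) + (0.078 + ½·0.12²)·0.75] / (σ√T) = (-0.0366 + 0.0639) / 0.1039 = 0.2624 → 0.26
√T = √0.75 = 0.8660
φ(d₁) = φ(0.26) = 0.3857
vega = S·φ(d₁)·√T = 134·0.3857·0.8660 = 44.7582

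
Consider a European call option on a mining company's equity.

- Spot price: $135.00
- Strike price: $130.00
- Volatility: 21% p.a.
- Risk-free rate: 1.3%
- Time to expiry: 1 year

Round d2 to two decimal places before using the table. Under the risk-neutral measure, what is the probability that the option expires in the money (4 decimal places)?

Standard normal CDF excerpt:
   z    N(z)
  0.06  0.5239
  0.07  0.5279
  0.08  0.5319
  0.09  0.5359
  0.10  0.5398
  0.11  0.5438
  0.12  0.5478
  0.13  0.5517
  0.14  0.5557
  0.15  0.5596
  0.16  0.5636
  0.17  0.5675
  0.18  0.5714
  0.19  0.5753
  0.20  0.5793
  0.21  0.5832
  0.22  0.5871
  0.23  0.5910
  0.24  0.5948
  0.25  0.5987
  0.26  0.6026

0.5557

σ√T = 0.21·√1 = 0.2100
d₁ = [ln(135/130) + (0.013 + ½·0.21²)·1] / (σ√T) = (0.0377 + 0.0350) / 0.2100 = 0.3466 which rounds to 0.35
d₂ = 0.3466 − 0.2100 = 0.1366 which rounds to 0.14
Risk-neutral Pr[S_T > K] = N(d₂) = N(0.14) = 0.5557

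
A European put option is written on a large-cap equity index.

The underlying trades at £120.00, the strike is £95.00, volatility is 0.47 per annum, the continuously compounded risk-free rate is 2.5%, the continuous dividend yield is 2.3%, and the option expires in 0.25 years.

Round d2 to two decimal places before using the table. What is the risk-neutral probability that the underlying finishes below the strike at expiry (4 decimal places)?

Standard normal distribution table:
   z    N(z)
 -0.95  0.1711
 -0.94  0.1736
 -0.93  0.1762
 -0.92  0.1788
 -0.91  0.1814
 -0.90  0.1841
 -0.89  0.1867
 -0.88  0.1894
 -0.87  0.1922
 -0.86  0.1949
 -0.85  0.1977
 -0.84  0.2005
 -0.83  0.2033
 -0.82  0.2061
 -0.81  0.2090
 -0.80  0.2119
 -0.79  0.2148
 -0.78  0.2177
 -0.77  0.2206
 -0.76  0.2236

0.1894

T = 0.25;  σ√T = 0.2350
d₁ = [ln(120/95) + (0.025 − 0.023 + 0.47²/2)·0.25] / 0.2350 = [0.2336 + 0.0281] / 0.2350 = 1.1137 which rounds to 1.11
d₂ = d₁ − σ√T = 1.1137 − 0.2350 = 0.8787 which rounds to 0.88
Risk-neutral Pr[S_T < K] = N(−d₂) = N(-0.88) = 0.1894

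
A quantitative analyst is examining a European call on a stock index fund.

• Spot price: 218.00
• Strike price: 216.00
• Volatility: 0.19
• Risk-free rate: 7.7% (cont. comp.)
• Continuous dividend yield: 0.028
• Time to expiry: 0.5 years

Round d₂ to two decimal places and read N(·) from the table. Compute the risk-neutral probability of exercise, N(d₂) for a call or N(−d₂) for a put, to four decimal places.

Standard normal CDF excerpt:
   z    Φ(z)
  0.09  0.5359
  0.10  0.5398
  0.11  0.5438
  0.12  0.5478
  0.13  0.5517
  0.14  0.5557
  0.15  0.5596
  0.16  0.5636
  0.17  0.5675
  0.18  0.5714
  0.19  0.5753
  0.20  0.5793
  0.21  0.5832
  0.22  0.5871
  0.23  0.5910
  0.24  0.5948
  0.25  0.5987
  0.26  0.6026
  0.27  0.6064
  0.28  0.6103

0.5714

T = 0.5;  σ√T = 0.1344
d₁ = [ln(218/216) + (0.077 − 0.028 + 0.19²/2)·0.5] / 0.1344 = [0.0092 + 0.0335] / 0.1344 = 0.3181 ≈ 0.32
d₂ = d₁ − σ√T = 0.3181 − 0.1344 = 0.1838 ≈ 0.18
Risk-neutral Pr[S_T > K] = N(d₂) = N(0.18) = 0.5714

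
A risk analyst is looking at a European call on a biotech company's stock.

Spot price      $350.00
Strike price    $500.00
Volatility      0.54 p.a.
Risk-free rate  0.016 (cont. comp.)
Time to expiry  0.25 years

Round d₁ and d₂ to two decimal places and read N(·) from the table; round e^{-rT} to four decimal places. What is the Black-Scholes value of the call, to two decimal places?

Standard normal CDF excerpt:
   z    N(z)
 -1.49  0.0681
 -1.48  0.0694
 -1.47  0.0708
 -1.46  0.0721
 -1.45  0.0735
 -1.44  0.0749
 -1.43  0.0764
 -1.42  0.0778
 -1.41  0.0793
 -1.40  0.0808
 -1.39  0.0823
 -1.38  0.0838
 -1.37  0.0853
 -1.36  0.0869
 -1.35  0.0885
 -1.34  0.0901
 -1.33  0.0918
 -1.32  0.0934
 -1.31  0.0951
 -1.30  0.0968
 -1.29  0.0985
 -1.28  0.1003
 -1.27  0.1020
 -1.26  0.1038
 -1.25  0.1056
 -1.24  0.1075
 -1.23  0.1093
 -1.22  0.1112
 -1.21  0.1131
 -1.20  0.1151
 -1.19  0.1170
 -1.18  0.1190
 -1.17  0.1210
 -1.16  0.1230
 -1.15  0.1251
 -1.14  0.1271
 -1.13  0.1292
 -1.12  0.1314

$5.05

σ√T = 0.54·√0.25 = 0.2700
ln(S/K) + (r + σ²/2)T = ln(350/500) + (0.016 + 0.54²/2)·0.25 = -0.3567 + 0.0404 = -0.3162
d₁ = -0.3162 / 0.2700 = -1.1712 → -1.17
d₂ = d₁ − σ√T = -1.1712 − 0.2700 = -1.4412 → -1.44
exp(−rT) = exp(−0.016·0.25) = 0.9960
N(d₁) = N(-1.17) = 0.1210;  N(d₂) = N(-1.44) = 0.0749
C = 350·0.1210 − 500·0.9960·0.0749 = 42.3500 − 37.3002 = 5.0498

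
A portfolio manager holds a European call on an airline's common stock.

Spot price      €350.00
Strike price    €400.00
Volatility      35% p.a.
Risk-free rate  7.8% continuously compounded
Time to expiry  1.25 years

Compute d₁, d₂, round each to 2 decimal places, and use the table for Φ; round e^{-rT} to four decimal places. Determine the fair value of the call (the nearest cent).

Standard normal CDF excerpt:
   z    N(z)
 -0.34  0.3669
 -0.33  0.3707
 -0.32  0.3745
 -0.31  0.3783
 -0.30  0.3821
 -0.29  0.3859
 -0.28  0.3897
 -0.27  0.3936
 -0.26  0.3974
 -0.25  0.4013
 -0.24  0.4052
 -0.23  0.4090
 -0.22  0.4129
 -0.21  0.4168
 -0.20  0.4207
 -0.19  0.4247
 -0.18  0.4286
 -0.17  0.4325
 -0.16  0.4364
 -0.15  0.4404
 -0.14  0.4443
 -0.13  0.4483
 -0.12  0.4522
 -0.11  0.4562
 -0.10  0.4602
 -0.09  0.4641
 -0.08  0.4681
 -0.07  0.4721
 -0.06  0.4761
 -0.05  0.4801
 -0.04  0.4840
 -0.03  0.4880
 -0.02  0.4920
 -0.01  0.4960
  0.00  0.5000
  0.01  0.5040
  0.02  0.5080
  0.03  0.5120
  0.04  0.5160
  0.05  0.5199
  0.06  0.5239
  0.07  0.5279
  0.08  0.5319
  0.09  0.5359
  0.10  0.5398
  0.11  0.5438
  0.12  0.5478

€48.91

σ√T = 0.35·√1.25 = 0.3913
d₁ = [ln(350/400) + (0.078 + ½·0.35²)·1.25] / (σ√T) = (-0.1335 + 0.1741) / 0.3913 = 0.1036 → 0.10
d₂ = 0.1036 − 0.3913 = -0.2877 → -0.29
exp(−rT) = exp(−0.078·1.25) = 0.9071
N(d₁) = N(0.10) = 0.5398;  N(d₂) = N(-0.29) = 0.3859
C = 350·0.5398 − 400·0.9071·0.3859 = 188.9300 − 140.0200 = 48.9100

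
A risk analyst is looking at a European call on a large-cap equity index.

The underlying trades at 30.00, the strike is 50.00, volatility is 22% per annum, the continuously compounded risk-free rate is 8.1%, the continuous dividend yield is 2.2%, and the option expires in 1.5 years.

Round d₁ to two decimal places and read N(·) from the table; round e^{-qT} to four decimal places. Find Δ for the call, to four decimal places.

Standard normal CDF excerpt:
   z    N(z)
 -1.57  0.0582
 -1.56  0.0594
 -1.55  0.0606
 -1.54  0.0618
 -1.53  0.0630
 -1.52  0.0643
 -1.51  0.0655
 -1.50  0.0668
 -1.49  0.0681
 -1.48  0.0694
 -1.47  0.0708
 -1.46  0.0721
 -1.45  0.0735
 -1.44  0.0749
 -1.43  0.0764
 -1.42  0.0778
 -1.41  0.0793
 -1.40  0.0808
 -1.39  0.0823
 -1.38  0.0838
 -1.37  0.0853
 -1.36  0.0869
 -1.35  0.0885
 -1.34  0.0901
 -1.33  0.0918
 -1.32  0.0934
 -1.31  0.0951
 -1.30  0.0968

0.0739

T = 1.5;  σ√T = 0.2694
d₁ = [ln(30/50) + (0.081 − 0.022 + ½·0.22²)·1.5] / (σ√T) = (-0.5108 + 0.1248) / 0.2694 = -1.4327 which rounds to -1.43
N(d₁) = N(-1.43) = 0.0764
Δ_call = exp(−qT)·N(d₁) = 0.9675·0.0764 = 0.0739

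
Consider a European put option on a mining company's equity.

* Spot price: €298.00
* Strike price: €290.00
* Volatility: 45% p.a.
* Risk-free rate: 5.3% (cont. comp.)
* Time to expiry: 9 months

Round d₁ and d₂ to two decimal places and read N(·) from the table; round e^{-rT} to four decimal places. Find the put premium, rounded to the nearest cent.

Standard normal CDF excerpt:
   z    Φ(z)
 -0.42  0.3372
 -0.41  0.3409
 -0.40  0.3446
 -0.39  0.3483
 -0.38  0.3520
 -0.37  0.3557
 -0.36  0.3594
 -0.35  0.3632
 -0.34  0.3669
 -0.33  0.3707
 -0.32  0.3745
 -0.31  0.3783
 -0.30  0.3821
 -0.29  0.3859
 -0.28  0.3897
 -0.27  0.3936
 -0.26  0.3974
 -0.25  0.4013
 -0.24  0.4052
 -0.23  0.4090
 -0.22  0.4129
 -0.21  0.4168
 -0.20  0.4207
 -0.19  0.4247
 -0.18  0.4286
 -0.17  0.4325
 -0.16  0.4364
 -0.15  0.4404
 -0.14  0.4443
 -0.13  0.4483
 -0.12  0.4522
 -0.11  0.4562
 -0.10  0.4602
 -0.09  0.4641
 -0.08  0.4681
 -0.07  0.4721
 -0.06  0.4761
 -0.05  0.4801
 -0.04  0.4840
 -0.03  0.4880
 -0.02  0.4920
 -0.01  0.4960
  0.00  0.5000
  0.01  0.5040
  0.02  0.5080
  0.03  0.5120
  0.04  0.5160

T = 0.75;  σ√T = 0.3897
d₁ = [ln(298/290) + (0.053 + 0.45²/2)·0.75] / 0.3897 = [0.0272 + 0.1157] / 0.3897 = 0.3667 which rounds to 0.37
d₂ = d₁ − σ√T = 0.3667 − 0.3897 = -0.0230 which rounds to -0.02
e^(−rT) = e^(−0.053·0.75) = 0.9610
N(−d₂) = N(0.02) = 0.5080;  N(−d₁) = N(-0.37) = 0.3557
P = 290·0.9610·0.5080 − 298·0.3557 = 141.5745 − 105.9986 = 35.5759

€35.58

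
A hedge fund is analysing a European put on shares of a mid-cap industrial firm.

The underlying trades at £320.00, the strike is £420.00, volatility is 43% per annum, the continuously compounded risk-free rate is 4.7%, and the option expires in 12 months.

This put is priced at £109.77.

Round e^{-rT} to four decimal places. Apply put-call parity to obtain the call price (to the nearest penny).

£29.05

exp(−rT) = exp(−0.047·1) = 0.9541
Put-call parity: C − P = S − K·e^(−rT) = 320 − 420·0.9541 = 320 − 400.7220 = -80.7220
C = P + (C − P) = 109.77 + (-80.7220) = 29.0480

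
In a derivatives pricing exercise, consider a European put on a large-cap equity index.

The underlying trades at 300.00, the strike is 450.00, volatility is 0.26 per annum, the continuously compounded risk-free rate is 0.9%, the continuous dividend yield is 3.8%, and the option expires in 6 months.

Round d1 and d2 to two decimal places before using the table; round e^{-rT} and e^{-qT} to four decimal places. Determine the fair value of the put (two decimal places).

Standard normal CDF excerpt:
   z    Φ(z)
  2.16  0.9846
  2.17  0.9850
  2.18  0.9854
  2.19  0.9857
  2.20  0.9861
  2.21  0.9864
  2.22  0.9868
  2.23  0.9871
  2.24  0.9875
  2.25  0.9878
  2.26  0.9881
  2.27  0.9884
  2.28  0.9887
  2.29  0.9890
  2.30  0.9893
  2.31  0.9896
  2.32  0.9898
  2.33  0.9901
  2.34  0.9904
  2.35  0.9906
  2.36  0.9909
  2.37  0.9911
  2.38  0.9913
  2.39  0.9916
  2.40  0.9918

153.93

T = 0.5;  σ√T = 0.1838
d₁ = [ln(300/450) + (0.009 − 0.038 + 0.26²/2)·0.5] / 0.1838 = [-0.4055 + 0.0024] / 0.1838 = -2.1924 which rounds to -2.19
d₂ = d₁ − σ√T = -2.1924 − 0.1838 = -2.3762 which rounds to -2.38
exp(−qT) = exp(−0.038·0.5) = 0.9812;  exp(−rT) = exp(−0.009·0.5) = 0.9955
N(−d₂) = N(2.38) = 0.9913;  N(−d₁) = N(2.19) = 0.9857
P = 450·0.9955·0.9913 − 300·0.9812·0.9857 = 444.0776 − 290.1507 = 153.9270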